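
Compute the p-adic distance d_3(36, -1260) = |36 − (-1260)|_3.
d_3(36, -1260) = 1/81

Step 1 — x − y = 36 − (-1260) = 1296. Step 2 — v_3(1296) = 4 (factor: 1296 = (3^4 · 16); the sign does not affect v_p). Step 3 — |x − y|_3 = 3^{-4} = 1/81.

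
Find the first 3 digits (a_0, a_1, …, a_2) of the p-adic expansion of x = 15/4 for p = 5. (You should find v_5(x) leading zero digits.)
(a_0, …, a_2) = (0, 2, 1)

v_5(15/4) = 1, so a_0 = ... = a_0 = 0. Factor out: x = 5^1 · u with u = 3/4 a unit in ℤ_5. Expand u iteratively via a_{v+i} = u_i mod 5, u_{i+1} = (u_i − a_{v+i})/5:
  u_0 = 3/4;  a_1 = 2;  u_1 = (u_0 − 2)/5 = -1/4
  u_1 = -1/4;  a_2 = 1;  u_2 = (u_1 − 1)/5 = -1/4
Digits: (0, 2, 1).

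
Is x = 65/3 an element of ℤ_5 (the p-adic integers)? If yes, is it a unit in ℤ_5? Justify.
x ∈ ℤ_5 but not a unit; v_5(x) = 1 > 0

ℤ_5 = {x ∈ ℚ_5 : v_5(x) ≥ 0} and ℤ_5^× = {x ∈ ℤ_5 : v_5(x) = 0}. Here v_5(65/3) = v_5(num) − v_5(den) = 1; compare against these criteria.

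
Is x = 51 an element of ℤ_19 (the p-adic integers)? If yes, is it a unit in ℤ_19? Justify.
x ∈ ℤ_19^× (unit); v_19(x) = 0

ℤ_19 = {x ∈ ℚ_19 : v_19(x) ≥ 0} and ℤ_19^× = {x ∈ ℤ_19 : v_19(x) = 0}. Here v_19(51) = v_19(num) − v_19(den) = 0; compare against these criteria.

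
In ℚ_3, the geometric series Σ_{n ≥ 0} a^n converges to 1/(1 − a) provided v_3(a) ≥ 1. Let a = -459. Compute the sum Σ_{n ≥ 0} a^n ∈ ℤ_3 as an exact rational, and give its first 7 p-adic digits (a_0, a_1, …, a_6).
Σ a^n = 1/(1 − a) = 1/460;  first 7 digits = (1, 0, 0, 1, 0, 1, 0)

v_3(a) = 3 ≥ 1, so the series converges in ℤ_3 to 1/(1 − a) = 1/(1 − (-459)) = 1/460. Expand this rational in ℤ_3: compute digits iteratively via d_i = x_i mod 3, x_{i+1} = (x_i − d_i)/3. The first 7 digits are (1, 0, 0, 1, 0, 1, 0).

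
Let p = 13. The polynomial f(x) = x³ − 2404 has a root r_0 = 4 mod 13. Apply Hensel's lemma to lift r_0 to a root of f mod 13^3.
r_2 = 1278 (mod 2197)

Hensel: r_{i+1} = r_i − f(r_i)/f′(r_i) mod 13^{i+2}, where f′(x) = 3x². Iterate:
  r_0 = 4 (mod 13)
  r_1 = 95 (mod 169)
  r_2 = 1278 (mod 2197)
Final: r = 1278 with f(r) ≡ 0 mod 13^3.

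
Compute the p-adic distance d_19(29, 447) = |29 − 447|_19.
d_19(29, 447) = 1/19

Step 1 — x − y = 29 − 447 = -418. Step 2 — v_19(-418) = 1 (factor: -418 = −(19^1 · 22); the sign does not affect v_p). Step 3 — |x − y|_19 = 19^{-1} = 1/19.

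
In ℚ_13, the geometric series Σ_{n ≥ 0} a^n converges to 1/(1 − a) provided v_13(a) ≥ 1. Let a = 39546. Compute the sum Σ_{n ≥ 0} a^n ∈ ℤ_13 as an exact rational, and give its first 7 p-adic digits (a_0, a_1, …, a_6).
Σ a^n = 1/(1 − a) = -1/39545;  first 7 digits = (1, 0, 0, 5, 1, 0, 12)

v_13(a) = 3 ≥ 1, so the series converges in ℤ_13 to 1/(1 − a) = 1/(1 − 39546) = -1/39545. Expand this rational in ℤ_13: compute digits iteratively via d_i = x_i mod 13, x_{i+1} = (x_i − d_i)/13. The first 7 digits are (1, 0, 0, 5, 1, 0, 12).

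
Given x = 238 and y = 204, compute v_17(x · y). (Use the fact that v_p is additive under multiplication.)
v_17(48552) = 2

v_p(x) = 1 (factor: 238 = 17^1 · 14); v_p(y) = 1 (factor: 204 = 17^1 · 12). Additivity: v_p(xy) = v_p(x) + v_p(y) = 1 + 1 = 2. (Direct check: xy = 48552 = 17^2 · (168).)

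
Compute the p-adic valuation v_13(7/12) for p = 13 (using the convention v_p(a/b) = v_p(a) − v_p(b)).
v_13(7/12) = 0

Factor powers of 13 from the numerator and denominator of the reduced fraction: 7 = 13^0 · 7 and 12 = 13^0 · 12. Apply v_p(a/b) = v_p(a) − v_p(b): v_13(7/12) = 0 − 0 = 0.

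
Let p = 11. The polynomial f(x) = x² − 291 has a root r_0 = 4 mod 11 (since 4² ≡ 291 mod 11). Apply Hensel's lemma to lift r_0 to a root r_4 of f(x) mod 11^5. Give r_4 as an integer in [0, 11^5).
r_4 = 66906 (mod 161051)

Hensel's recurrence: r_{i+1} = r_i − f(r_i)·(f′(r_i))^{-1} mod 11^{i+2}, with f′(x) = 2x. Iterate:
  r_0 = 4 (mod 11)
  r_1 = 114 (mod 121)
  r_2 = 356 (mod 1331)
  r_3 = 8342 (mod 14641)
  r_4 = 66906 (mod 161051)
Final: r_4 = 66906, and one checks f(r_4) ≡ 0 mod 11^5.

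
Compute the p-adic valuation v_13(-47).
v_13(-47) = 0

v_13(n) is the largest exponent k such that 13^k divides n. Factor out: -47 = -13^0 · 47. (Sign doesn't affect v_p.) So v_13(-47) = 0.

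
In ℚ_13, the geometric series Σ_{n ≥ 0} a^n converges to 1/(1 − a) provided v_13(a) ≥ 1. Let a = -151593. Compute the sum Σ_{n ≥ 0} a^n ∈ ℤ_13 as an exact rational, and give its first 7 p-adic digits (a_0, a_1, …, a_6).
Σ a^n = 1/(1 − a) = 1/151594;  first 7 digits = (1, 0, 0, 9, 7, 12, 2)

v_13(a) = 3 ≥ 1, so the series converges in ℤ_13 to 1/(1 − a) = 1/(1 − (-151593)) = 1/151594. Expand this rational in ℤ_13: compute digits iteratively via d_i = x_i mod 13, x_{i+1} = (x_i − d_i)/13. The first 7 digits are (1, 0, 0, 9, 7, 12, 2).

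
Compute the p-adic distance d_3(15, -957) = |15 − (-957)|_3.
d_3(15, -957) = 1/243

Step 1 — x − y = 15 − (-957) = 972. Step 2 — v_3(972) = 5 (factor: 972 = (3^5 · 4); the sign does not affect v_p). Step 3 — |x − y|_3 = 3^{-5} = 1/243.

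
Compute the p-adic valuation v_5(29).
v_5(29) = 0

v_5(n) is the largest exponent k such that 5^k divides n. Factor out: 29 = 5^0 · 29. (Sign doesn't affect v_p.) So v_5(29) = 0.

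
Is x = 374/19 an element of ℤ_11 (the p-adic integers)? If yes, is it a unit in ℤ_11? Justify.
x ∈ ℤ_11 but not a unit; v_11(x) = 1 > 0

ℤ_11 = {x ∈ ℚ_11 : v_11(x) ≥ 0} and ℤ_11^× = {x ∈ ℤ_11 : v_11(x) = 0}. Here v_11(374/19) = v_11(num) − v_11(den) = 1; compare against these criteria.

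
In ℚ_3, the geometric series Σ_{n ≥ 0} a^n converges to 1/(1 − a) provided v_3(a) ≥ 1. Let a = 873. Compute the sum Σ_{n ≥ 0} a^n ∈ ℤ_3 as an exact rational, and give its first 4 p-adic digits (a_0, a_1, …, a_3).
Σ a^n = 1/(1 − a) = -1/872;  first 4 digits = (1, 0, 1, 2)

v_3(a) = 2 ≥ 1, so the series converges in ℤ_3 to 1/(1 − a) = 1/(1 − 873) = -1/872. Expand this rational in ℤ_3: compute digits iteratively via d_i = x_i mod 3, x_{i+1} = (x_i − d_i)/3. The first 4 digits are (1, 0, 1, 2).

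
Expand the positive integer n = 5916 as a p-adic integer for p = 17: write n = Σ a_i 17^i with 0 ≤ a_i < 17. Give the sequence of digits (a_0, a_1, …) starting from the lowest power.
(a_0, a_1, …) = (0, 8, 3, 1)

Repeated division by 17 gives the digits low-to-high: 5916 = 8·17^1 + 3·17^2 + 1·17^3. Digit sequence: (0, 8, 3, 1).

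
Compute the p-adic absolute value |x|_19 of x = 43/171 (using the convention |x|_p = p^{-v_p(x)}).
|43/171|_19 = 19

Step 1 — compute v_19(x) by factoring powers of 19 out of the numerator and denominator: v_19(43/171) = -1. Step 2 — apply |x|_p = p^{-v_p(x)} = 19^{1} = 19.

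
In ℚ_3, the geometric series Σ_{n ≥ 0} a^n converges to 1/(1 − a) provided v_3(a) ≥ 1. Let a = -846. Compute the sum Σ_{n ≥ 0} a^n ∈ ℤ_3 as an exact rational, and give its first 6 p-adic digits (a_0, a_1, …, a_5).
Σ a^n = 1/(1 − a) = 1/847;  first 6 digits = (1, 0, 2, 1, 2, 1)

v_3(a) = 2 ≥ 1, so the series converges in ℤ_3 to 1/(1 − a) = 1/(1 − (-846)) = 1/847. Expand this rational in ℤ_3: compute digits iteratively via d_i = x_i mod 3, x_{i+1} = (x_i − d_i)/3. The first 6 digits are (1, 0, 2, 1, 2, 1).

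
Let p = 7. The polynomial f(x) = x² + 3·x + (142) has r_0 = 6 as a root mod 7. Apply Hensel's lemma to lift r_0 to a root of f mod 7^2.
r_1 = 6 (mod 49)

Hensel: r_{i+1} = r_i − f(r_i)·(f′(r_i))^{-1} mod 7^{i+2}, f′(x) = 2x + 3. Iterate:
  r_0 = 6 (mod 7)
  r_1 = 6 (mod 49)
Final: r = 6 satisfies f(r) ≡ 0 mod 7^2.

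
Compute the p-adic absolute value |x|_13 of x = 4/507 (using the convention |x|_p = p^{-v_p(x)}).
|4/507|_13 = 169

Step 1 — compute v_13(x) by factoring powers of 13 out of the numerator and denominator: v_13(4/507) = -2. Step 2 — apply |x|_p = p^{-v_p(x)} = 13^{2} = 169.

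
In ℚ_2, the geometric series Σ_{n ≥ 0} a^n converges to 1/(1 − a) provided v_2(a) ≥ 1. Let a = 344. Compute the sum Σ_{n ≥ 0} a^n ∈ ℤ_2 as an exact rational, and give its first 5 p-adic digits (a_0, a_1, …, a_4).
Σ a^n = 1/(1 − a) = -1/343;  first 5 digits = (1, 0, 0, 1, 1)

v_2(a) = 3 ≥ 1, so the series converges in ℤ_2 to 1/(1 − a) = 1/(1 − 344) = -1/343. Expand this rational in ℤ_2: compute digits iteratively via d_i = x_i mod 2, x_{i+1} = (x_i − d_i)/2. The first 5 digits are (1, 0, 0, 1, 1).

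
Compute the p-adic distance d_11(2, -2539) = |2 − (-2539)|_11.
d_11(2, -2539) = 1/121

Step 1 — x − y = 2 − (-2539) = 2541. Step 2 — v_11(2541) = 2 (factor: 2541 = (11^2 · 21); the sign does not affect v_p). Step 3 — |x − y|_11 = 11^{-2} = 1/121.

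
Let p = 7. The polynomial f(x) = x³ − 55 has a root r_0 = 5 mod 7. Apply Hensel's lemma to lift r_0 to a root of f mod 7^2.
r_1 = 40 (mod 49)

Hensel: r_{i+1} = r_i − f(r_i)/f′(r_i) mod 7^{i+2}, where f′(x) = 3x². Iterate:
  r_0 = 5 (mod 7)
  r_1 = 40 (mod 49)
Final: r = 40 with f(r) ≡ 0 mod 7^2.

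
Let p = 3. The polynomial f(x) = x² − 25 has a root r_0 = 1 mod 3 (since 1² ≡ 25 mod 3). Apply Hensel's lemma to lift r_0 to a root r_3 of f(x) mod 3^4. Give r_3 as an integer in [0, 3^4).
r_3 = 76 (mod 81)

Hensel's recurrence: r_{i+1} = r_i − f(r_i)·(f′(r_i))^{-1} mod 3^{i+2}, with f′(x) = 2x. Iterate:
  r_0 = 1 (mod 3)
  r_1 = 4 (mod 9)
  r_2 = 22 (mod 27)
  r_3 = 76 (mod 81)
Final: r_3 = 76, and one checks f(r_3) ≡ 0 mod 3^4.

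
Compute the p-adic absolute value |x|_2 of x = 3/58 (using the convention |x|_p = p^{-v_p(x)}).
|3/58|_2 = 2

Step 1 — compute v_2(x) by factoring powers of 2 out of the numerator and denominator: v_2(3/58) = -1. Step 2 — apply |x|_p = p^{-v_p(x)} = 2^{1} = 2.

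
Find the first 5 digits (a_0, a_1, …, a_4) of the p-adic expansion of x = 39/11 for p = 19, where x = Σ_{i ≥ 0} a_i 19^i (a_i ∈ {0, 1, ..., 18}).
(a_0, …, a_4) = (7, 5, 17, 6, 10)

v_19(39/11) = 0 (numerator and denominator both coprime to 19), so x ∈ ℤ_19^×. Compute digits iteratively via a_i = x_i mod 19, x_{i+1} = (x_i − a_i)/19, with x_0 = x:
  x_0 = 39/11;  a_0 = 7;  x_1 = (x_0 − 7)/19 = -2/11
  x_1 = -2/11;  a_1 = 5;  x_2 = (x_1 − 5)/19 = -3/11
  x_2 = -3/11;  a_2 = 17;  x_3 = (x_2 − 17)/19 = -10/11
  x_3 = -10/11;  a_3 = 6;  x_4 = (x_3 − 6)/19 = -4/11
  x_4 = -4/11;  a_4 = 10;  x_5 = (x_4 − 10)/19 = -6/11
Digits: (7, 5, 17, 6, 10).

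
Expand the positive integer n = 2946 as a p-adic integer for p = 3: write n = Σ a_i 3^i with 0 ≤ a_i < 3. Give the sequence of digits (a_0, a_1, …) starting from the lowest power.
(a_0, a_1, …) = (0, 1, 0, 1, 0, 0, 1, 1)

Repeated division by 3 gives the digits low-to-high: 2946 = 1·3^1 + 1·3^3 + 1·3^6 + 1·3^7. Digit sequence: (0, 1, 0, 1, 0, 0, 1, 1).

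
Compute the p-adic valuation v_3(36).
v_3(36) = 2

v_3(n) is the largest exponent k such that 3^k divides n. Factor out: 36 = 3^2 · 4. (Sign doesn't affect v_p.) So v_3(36) = 2.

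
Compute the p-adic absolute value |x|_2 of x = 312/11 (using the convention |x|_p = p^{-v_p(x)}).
|312/11|_2 = 1/8

Step 1 — compute v_2(x) by factoring powers of 2 out of the numerator and denominator: v_2(312/11) = 3. Step 2 — apply |x|_p = p^{-v_p(x)} = 2^{-3} = 1/8.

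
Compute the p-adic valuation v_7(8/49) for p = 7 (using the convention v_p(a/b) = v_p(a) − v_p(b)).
v_7(8/49) = -2

Factor powers of 7 from the numerator and denominator of the reduced fraction: 8 = 7^0 · 8 and 49 = 7^2 · 1. Apply v_p(a/b) = v_p(a) − v_p(b): v_7(8/49) = 0 − 2 = -2.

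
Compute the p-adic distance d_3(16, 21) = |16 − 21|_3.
d_3(16, 21) = 1

Step 1 — x − y = 16 − 21 = -5. Step 2 — v_3(-5) = 0 (factor: -5 = −(3^0 · 5); the sign does not affect v_p). Step 3 — |x − y|_3 = 3^{0} = 1.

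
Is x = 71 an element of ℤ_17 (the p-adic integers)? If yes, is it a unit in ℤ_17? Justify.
x ∈ ℤ_17^× (unit); v_17(x) = 0

ℤ_17 = {x ∈ ℚ_17 : v_17(x) ≥ 0} and ℤ_17^× = {x ∈ ℤ_17 : v_17(x) = 0}. Here v_17(71) = v_17(num) − v_17(den) = 0; compare against these criteria.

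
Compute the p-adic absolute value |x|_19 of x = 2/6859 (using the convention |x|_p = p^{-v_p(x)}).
|2/6859|_19 = 6859

Step 1 — compute v_19(x) by factoring powers of 19 out of the numerator and denominator: v_19(2/6859) = -3. Step 2 — apply |x|_p = p^{-v_p(x)} = 19^{3} = 6859.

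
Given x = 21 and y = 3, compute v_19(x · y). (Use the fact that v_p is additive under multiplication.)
v_19(63) = 0

v_p(x) = 0 (factor: 21 = 19^0 · 21); v_p(y) = 0 (factor: 3 = 19^0 · 3). Additivity: v_p(xy) = v_p(x) + v_p(y) = 0 + 0 = 0. (Direct check: xy = 63 = 19^0 · (63).)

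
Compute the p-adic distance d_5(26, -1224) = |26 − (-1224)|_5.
d_5(26, -1224) = 1/625

Step 1 — x − y = 26 − (-1224) = 1250. Step 2 — v_5(1250) = 4 (factor: 1250 = (5^4 · 2); the sign does not affect v_p). Step 3 — |x − y|_5 = 5^{-4} = 1/625.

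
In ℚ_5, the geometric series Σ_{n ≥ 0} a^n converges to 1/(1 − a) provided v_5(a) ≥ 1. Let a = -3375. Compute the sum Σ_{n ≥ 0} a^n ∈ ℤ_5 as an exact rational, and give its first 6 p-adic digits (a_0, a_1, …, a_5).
Σ a^n = 1/(1 − a) = 1/3376;  first 6 digits = (1, 0, 0, 3, 4, 3)

v_5(a) = 3 ≥ 1, so the series converges in ℤ_5 to 1/(1 − a) = 1/(1 − (-3375)) = 1/3376. Expand this rational in ℤ_5: compute digits iteratively via d_i = x_i mod 5, x_{i+1} = (x_i − d_i)/5. The first 6 digits are (1, 0, 0, 3, 4, 3).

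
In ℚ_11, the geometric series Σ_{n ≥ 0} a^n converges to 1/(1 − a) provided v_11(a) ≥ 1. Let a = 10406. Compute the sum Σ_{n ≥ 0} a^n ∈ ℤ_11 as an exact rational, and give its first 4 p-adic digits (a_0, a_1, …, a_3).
Σ a^n = 1/(1 − a) = -1/10405;  first 4 digits = (1, 0, 9, 7)

v_11(a) = 2 ≥ 1, so the series converges in ℤ_11 to 1/(1 − a) = 1/(1 − 10406) = -1/10405. Expand this rational in ℤ_11: compute digits iteratively via d_i = x_i mod 11, x_{i+1} = (x_i − d_i)/11. The first 4 digits are (1, 0, 9, 7).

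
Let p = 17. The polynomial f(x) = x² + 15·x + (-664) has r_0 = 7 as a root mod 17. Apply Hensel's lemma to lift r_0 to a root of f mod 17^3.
r_2 = 4240 (mod 4913)

Hensel: r_{i+1} = r_i − f(r_i)·(f′(r_i))^{-1} mod 17^{i+2}, f′(x) = 2x + 15. Iterate:
  r_0 = 7 (mod 17)
  r_1 = 194 (mod 289)
  r_2 = 4240 (mod 4913)
Final: r = 4240 satisfies f(r) ≡ 0 mod 17^3.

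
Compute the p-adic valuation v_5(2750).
v_5(2750) = 3

v_5(n) is the largest exponent k such that 5^k divides n. Factor out: 2750 = 5^3 · 22. (Sign doesn't affect v_p.) So v_5(2750) = 3.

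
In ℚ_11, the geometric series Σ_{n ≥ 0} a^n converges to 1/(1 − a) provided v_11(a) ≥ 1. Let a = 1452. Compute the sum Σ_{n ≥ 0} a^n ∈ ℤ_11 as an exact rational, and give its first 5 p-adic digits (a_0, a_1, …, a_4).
Σ a^n = 1/(1 − a) = -1/1451;  first 5 digits = (1, 0, 1, 1, 1)

v_11(a) = 2 ≥ 1, so the series converges in ℤ_11 to 1/(1 − a) = 1/(1 − 1452) = -1/1451. Expand this rational in ℤ_11: compute digits iteratively via d_i = x_i mod 11, x_{i+1} = (x_i − d_i)/11. The first 5 digits are (1, 0, 1, 1, 1).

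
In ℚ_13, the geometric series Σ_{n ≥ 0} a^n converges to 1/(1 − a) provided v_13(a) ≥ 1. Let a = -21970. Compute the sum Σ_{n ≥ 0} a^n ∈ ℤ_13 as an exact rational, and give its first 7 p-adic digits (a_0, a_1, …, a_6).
Σ a^n = 1/(1 − a) = 1/21971;  first 7 digits = (1, 0, 0, 3, 12, 12, 8)

v_13(a) = 3 ≥ 1, so the series converges in ℤ_13 to 1/(1 − a) = 1/(1 − (-21970)) = 1/21971. Expand this rational in ℤ_13: compute digits iteratively via d_i = x_i mod 13, x_{i+1} = (x_i − d_i)/13. The first 7 digits are (1, 0, 0, 3, 12, 12, 8).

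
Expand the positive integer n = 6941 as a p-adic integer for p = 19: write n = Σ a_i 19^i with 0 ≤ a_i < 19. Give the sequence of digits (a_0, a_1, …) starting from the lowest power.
(a_0, a_1, …) = (6, 4, 0, 1)

Repeated division by 19 gives the digits low-to-high: 6941 = 6 + 4·19^1 + 1·19^3. Digit sequence: (6, 4, 0, 1).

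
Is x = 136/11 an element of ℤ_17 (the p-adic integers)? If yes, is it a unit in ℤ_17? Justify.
x ∈ ℤ_17 but not a unit; v_17(x) = 1 > 0

ℤ_17 = {x ∈ ℚ_17 : v_17(x) ≥ 0} and ℤ_17^× = {x ∈ ℤ_17 : v_17(x) = 0}. Here v_17(136/11) = v_17(num) − v_17(den) = 1; compare against these criteria.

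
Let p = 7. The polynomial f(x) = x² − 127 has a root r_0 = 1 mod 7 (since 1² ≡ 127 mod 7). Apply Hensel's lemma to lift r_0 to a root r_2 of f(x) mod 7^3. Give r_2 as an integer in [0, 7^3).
r_2 = 309 (mod 343)

Hensel's recurrence: r_{i+1} = r_i − f(r_i)·(f′(r_i))^{-1} mod 7^{i+2}, with f′(x) = 2x. Iterate:
  r_0 = 1 (mod 7)
  r_1 = 15 (mod 49)
  r_2 = 309 (mod 343)
Final: r_2 = 309, and one checks f(r_2) ≡ 0 mod 7^3.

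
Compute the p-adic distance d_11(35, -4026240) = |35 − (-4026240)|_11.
d_11(35, -4026240) = 1/161051

Step 1 — x − y = 35 − (-4026240) = 4026275. Step 2 — v_11(4026275) = 5 (factor: 4026275 = (11^5 · 25); the sign does not affect v_p). Step 3 — |x − y|_11 = 11^{-5} = 1/161051.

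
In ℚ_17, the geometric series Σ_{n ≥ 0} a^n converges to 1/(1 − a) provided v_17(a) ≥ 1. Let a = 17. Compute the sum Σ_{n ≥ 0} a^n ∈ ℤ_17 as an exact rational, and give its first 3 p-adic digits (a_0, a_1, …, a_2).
Σ a^n = 1/(1 − a) = -1/16;  first 3 digits = (1, 1, 1)

v_17(a) = 1 ≥ 1, so the series converges in ℤ_17 to 1/(1 − a) = 1/(1 − 17) = -1/16. Expand this rational in ℤ_17: compute digits iteratively via d_i = x_i mod 17, x_{i+1} = (x_i − d_i)/17. The first 3 digits are (1, 1, 1).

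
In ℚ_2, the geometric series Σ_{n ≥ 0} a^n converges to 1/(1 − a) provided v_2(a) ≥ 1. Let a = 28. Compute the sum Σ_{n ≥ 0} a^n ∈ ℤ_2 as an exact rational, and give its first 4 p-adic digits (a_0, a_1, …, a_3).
Σ a^n = 1/(1 − a) = -1/27;  first 4 digits = (1, 0, 1, 1)

v_2(a) = 2 ≥ 1, so the series converges in ℤ_2 to 1/(1 − a) = 1/(1 − 28) = -1/27. Expand this rational in ℤ_2: compute digits iteratively via d_i = x_i mod 2, x_{i+1} = (x_i − d_i)/2. The first 4 digits are (1, 0, 1, 1).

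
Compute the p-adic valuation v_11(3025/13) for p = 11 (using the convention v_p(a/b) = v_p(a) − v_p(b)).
v_11(3025/13) = 2

Factor powers of 11 from the numerator and denominator of the reduced fraction: 3025 = 11^2 · 25 and 13 = 11^0 · 13. Apply v_p(a/b) = v_p(a) − v_p(b): v_11(3025/13) = 2 − 0 = 2.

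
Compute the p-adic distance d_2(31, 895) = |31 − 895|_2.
d_2(31, 895) = 1/32

Step 1 — x − y = 31 − 895 = -864. Step 2 — v_2(-864) = 5 (factor: -864 = −(2^5 · 27); the sign does not affect v_p). Step 3 — |x − y|_2 = 2^{-5} = 1/32.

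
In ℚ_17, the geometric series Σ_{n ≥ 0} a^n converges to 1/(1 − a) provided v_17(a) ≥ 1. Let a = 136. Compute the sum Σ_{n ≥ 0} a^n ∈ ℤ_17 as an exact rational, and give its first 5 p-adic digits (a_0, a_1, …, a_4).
Σ a^n = 1/(1 − a) = -1/135;  first 5 digits = (1, 8, 13, 5, 12)

v_17(a) = 1 ≥ 1, so the series converges in ℤ_17 to 1/(1 − a) = 1/(1 − 136) = -1/135. Expand this rational in ℤ_17: compute digits iteratively via d_i = x_i mod 17, x_{i+1} = (x_i − d_i)/17. The first 5 digits are (1, 8, 13, 5, 12).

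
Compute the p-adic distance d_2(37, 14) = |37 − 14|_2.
d_2(37, 14) = 1

Step 1 — x − y = 37 − 14 = 23. Step 2 — v_2(23) = 0 (factor: 23 = (2^0 · 23); the sign does not affect v_p). Step 3 — |x − y|_2 = 2^{0} = 1.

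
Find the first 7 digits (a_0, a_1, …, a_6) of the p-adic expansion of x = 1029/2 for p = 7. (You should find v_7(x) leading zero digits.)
(a_0, …, a_6) = (0, 0, 0, 5, 3, 3, 3)

v_7(1029/2) = 3, so a_0 = ... = a_2 = 0. Factor out: x = 7^3 · u with u = 3/2 a unit in ℤ_7. Expand u iteratively via a_{v+i} = u_i mod 7, u_{i+1} = (u_i − a_{v+i})/7:
  u_0 = 3/2;  a_3 = 5;  u_1 = (u_0 − 5)/7 = -1/2
  u_1 = -1/2;  a_4 = 3;  u_2 = (u_1 − 3)/7 = -1/2
  u_2 = -1/2;  a_5 = 3;  u_3 = (u_2 − 3)/7 = -1/2
  u_3 = -1/2;  a_6 = 3;  u_4 = (u_3 − 3)/7 = -1/2
Digits: (0, 0, 0, 5, 3, 3, 3).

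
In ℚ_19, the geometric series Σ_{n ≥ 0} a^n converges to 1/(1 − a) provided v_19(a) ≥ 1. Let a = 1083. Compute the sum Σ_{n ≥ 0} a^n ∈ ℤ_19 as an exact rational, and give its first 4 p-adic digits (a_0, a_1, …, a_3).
Σ a^n = 1/(1 − a) = -1/1082;  first 4 digits = (1, 0, 3, 0)

v_19(a) = 2 ≥ 1, so the series converges in ℤ_19 to 1/(1 − a) = 1/(1 − 1083) = -1/1082. Expand this rational in ℤ_19: compute digits iteratively via d_i = x_i mod 19, x_{i+1} = (x_i − d_i)/19. The first 4 digits are (1, 0, 3, 0).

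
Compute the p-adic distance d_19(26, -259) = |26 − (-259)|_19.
d_19(26, -259) = 1/19

Step 1 — x − y = 26 − (-259) = 285. Step 2 — v_19(285) = 1 (factor: 285 = (19^1 · 15); the sign does not affect v_p). Step 3 — |x − y|_19 = 19^{-1} = 1/19.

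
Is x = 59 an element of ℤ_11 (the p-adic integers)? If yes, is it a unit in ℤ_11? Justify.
x ∈ ℤ_11^× (unit); v_11(x) = 0

ℤ_11 = {x ∈ ℚ_11 : v_11(x) ≥ 0} and ℤ_11^× = {x ∈ ℤ_11 : v_11(x) = 0}. Here v_11(59) = v_11(num) − v_11(den) = 0; compare against these criteria.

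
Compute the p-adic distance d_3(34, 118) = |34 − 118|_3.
d_3(34, 118) = 1/3

Step 1 — x − y = 34 − 118 = -84. Step 2 — v_3(-84) = 1 (factor: -84 = −(3^1 · 28); the sign does not affect v_p). Step 3 — |x − y|_3 = 3^{-1} = 1/3.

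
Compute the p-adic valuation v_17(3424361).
v_17(3424361) = 4

v_17(n) is the largest exponent k such that 17^k divides n. Factor out: 3424361 = 17^4 · 41. (Sign doesn't affect v_p.) So v_17(3424361) = 4.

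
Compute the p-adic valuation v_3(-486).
v_3(-486) = 5

v_3(n) is the largest exponent k such that 3^k divides n. Factor out: -486 = -3^5 · 2. (Sign doesn't affect v_p.) So v_3(-486) = 5.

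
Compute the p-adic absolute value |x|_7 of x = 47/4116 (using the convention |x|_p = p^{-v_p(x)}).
|47/4116|_7 = 343

Step 1 — compute v_7(x) by factoring powers of 7 out of the numerator and denominator: v_7(47/4116) = -3. Step 2 — apply |x|_p = p^{-v_p(x)} = 7^{3} = 343.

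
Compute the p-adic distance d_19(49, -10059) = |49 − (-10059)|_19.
d_19(49, -10059) = 1/361

Step 1 — x − y = 49 − (-10059) = 10108. Step 2 — v_19(10108) = 2 (factor: 10108 = (19^2 · 28); the sign does not affect v_p). Step 3 — |x − y|_19 = 19^{-2} = 1/361.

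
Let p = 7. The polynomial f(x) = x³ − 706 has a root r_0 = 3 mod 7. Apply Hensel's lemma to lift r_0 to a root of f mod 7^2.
r_1 = 10 (mod 49)

Hensel: r_{i+1} = r_i − f(r_i)/f′(r_i) mod 7^{i+2}, where f′(x) = 3x². Iterate:
  r_0 = 3 (mod 7)
  r_1 = 10 (mod 49)
Final: r = 10 with f(r) ≡ 0 mod 7^2.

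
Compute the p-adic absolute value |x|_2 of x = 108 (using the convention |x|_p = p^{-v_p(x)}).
|108|_2 = 1/4

Step 1 — compute v_2(x) by factoring powers of 2 out of the numerator and denominator: v_2(108) = 2. Step 2 — apply |x|_p = p^{-v_p(x)} = 2^{-2} = 1/4.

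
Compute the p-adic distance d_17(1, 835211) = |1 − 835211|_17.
d_17(1, 835211) = 1/83521

Step 1 — x − y = 1 − 835211 = -835210. Step 2 — v_17(-835210) = 4 (factor: -835210 = −(17^4 · 10); the sign does not affect v_p). Step 3 — |x − y|_17 = 17^{-4} = 1/83521.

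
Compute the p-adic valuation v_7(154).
v_7(154) = 1

v_7(n) is the largest exponent k such that 7^k divides n. Factor out: 154 = 7^1 · 22. (Sign doesn't affect v_p.) So v_7(154) = 1.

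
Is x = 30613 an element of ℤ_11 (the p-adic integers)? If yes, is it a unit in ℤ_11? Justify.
x ∈ ℤ_11 but not a unit; v_11(x) = 3 > 0

ℤ_11 = {x ∈ ℚ_11 : v_11(x) ≥ 0} and ℤ_11^× = {x ∈ ℤ_11 : v_11(x) = 0}. Here v_11(30613) = v_11(num) − v_11(den) = 3; compare against these criteria.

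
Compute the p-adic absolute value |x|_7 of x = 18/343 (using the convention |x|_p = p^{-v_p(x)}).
|18/343|_7 = 343

Step 1 — compute v_7(x) by factoring powers of 7 out of the numerator and denominator: v_7(18/343) = -3. Step 2 — apply |x|_p = p^{-v_p(x)} = 7^{3} = 343.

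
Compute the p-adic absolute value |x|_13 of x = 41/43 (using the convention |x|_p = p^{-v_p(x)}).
|41/43|_13 = 1

Step 1 — compute v_13(x) by factoring powers of 13 out of the numerator and denominator: v_13(41/43) = 0. Step 2 — apply |x|_p = p^{-v_p(x)} = 13^{0} = 1.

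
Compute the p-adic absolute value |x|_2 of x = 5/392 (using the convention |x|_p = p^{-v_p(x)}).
|5/392|_2 = 8

Step 1 — compute v_2(x) by factoring powers of 2 out of the numerator and denominator: v_2(5/392) = -3. Step 2 — apply |x|_p = p^{-v_p(x)} = 2^{3} = 8.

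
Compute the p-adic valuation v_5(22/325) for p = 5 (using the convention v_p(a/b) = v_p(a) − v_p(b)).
v_5(22/325) = -2

Factor powers of 5 from the numerator and denominator of the reduced fraction: 22 = 5^0 · 22 and 325 = 5^2 · 13. Apply v_p(a/b) = v_p(a) − v_p(b): v_5(22/325) = 0 − 2 = -2.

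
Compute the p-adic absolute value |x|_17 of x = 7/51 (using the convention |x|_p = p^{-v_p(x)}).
|7/51|_17 = 17

Step 1 — compute v_17(x) by factoring powers of 17 out of the numerator and denominator: v_17(7/51) = -1. Step 2 — apply |x|_p = p^{-v_p(x)} = 17^{1} = 17.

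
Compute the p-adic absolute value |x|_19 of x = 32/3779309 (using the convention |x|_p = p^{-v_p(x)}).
|32/3779309|_19 = 130321

Step 1 — compute v_19(x) by factoring powers of 19 out of the numerator and denominator: v_19(32/3779309) = -4. Step 2 — apply |x|_p = p^{-v_p(x)} = 19^{4} = 130321.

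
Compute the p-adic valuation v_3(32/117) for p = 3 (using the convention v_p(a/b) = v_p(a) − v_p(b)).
v_3(32/117) = -2

Factor powers of 3 from the numerator and denominator of the reduced fraction: 32 = 3^0 · 32 and 117 = 3^2 · 13. Apply v_p(a/b) = v_p(a) − v_p(b): v_3(32/117) = 0 − 2 = -2.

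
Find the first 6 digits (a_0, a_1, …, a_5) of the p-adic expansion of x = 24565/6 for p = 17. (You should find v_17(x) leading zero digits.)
(a_0, …, a_5) = (0, 0, 0, 15, 2, 14)

v_17(24565/6) = 3, so a_0 = ... = a_2 = 0. Factor out: x = 17^3 · u with u = 5/6 a unit in ℤ_17. Expand u iteratively via a_{v+i} = u_i mod 17, u_{i+1} = (u_i − a_{v+i})/17:
  u_0 = 5/6;  a_3 = 15;  u_1 = (u_0 − 15)/17 = -5/6
  u_1 = -5/6;  a_4 = 2;  u_2 = (u_1 − 2)/17 = -1/6
  u_2 = -1/6;  a_5 = 14;  u_3 = (u_2 − 14)/17 = -5/6
Digits: (0, 0, 0, 15, 2, 14).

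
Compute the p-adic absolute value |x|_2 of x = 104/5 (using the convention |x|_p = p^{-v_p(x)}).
|104/5|_2 = 1/8

Step 1 — compute v_2(x) by factoring powers of 2 out of the numerator and denominator: v_2(104/5) = 3. Step 2 — apply |x|_p = p^{-v_p(x)} = 2^{-3} = 1/8.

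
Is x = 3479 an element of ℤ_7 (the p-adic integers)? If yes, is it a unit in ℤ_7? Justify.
x ∈ ℤ_7 but not a unit; v_7(x) = 2 > 0

ℤ_7 = {x ∈ ℚ_7 : v_7(x) ≥ 0} and ℤ_7^× = {x ∈ ℤ_7 : v_7(x) = 0}. Here v_7(3479) = v_7(num) − v_7(den) = 2; compare against these criteria.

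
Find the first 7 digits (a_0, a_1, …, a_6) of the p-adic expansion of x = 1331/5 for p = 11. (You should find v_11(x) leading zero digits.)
(a_0, …, a_6) = (0, 0, 0, 9, 8, 8, 8)

v_11(1331/5) = 3, so a_0 = ... = a_2 = 0. Factor out: x = 11^3 · u with u = 1/5 a unit in ℤ_11. Expand u iteratively via a_{v+i} = u_i mod 11, u_{i+1} = (u_i − a_{v+i})/11:
  u_0 = 1/5;  a_3 = 9;  u_1 = (u_0 − 9)/11 = -4/5
  u_1 = -4/5;  a_4 = 8;  u_2 = (u_1 − 8)/11 = -4/5
  u_2 = -4/5;  a_5 = 8;  u_3 = (u_2 − 8)/11 = -4/5
  u_3 = -4/5;  a_6 = 8;  u_4 = (u_3 − 8)/11 = -4/5
Digits: (0, 0, 0, 9, 8, 8, 8).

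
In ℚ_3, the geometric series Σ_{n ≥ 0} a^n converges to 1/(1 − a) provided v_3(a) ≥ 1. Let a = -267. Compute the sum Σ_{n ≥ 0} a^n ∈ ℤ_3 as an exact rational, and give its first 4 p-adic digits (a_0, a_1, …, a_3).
Σ a^n = 1/(1 − a) = 1/268;  first 4 digits = (1, 1, 1, 0)

v_3(a) = 1 ≥ 1, so the series converges in ℤ_3 to 1/(1 − a) = 1/(1 − (-267)) = 1/268. Expand this rational in ℤ_3: compute digits iteratively via d_i = x_i mod 3, x_{i+1} = (x_i − d_i)/3. The first 4 digits are (1, 1, 1, 0).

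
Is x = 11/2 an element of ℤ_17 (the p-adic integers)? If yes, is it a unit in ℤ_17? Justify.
x ∈ ℤ_17^× (unit); v_17(x) = 0

ℤ_17 = {x ∈ ℚ_17 : v_17(x) ≥ 0} and ℤ_17^× = {x ∈ ℤ_17 : v_17(x) = 0}. Here v_17(11/2) = v_17(num) − v_17(den) = 0; compare against these criteria.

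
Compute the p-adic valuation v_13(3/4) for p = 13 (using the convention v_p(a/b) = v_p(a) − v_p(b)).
v_13(3/4) = 0

Factor powers of 13 from the numerator and denominator of the reduced fraction: 3 = 13^0 · 3 and 4 = 13^0 · 4. Apply v_p(a/b) = v_p(a) − v_p(b): v_13(3/4) = 0 − 0 = 0.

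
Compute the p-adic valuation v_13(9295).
v_13(9295) = 2

v_13(n) is the largest exponent k such that 13^k divides n. Factor out: 9295 = 13^2 · 55. (Sign doesn't affect v_p.) So v_13(9295) = 2.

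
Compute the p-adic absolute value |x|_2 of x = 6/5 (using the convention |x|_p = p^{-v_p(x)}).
|6/5|_2 = 1/2

Step 1 — compute v_2(x) by factoring powers of 2 out of the numerator and denominator: v_2(6/5) = 1. Step 2 — apply |x|_p = p^{-v_p(x)} = 2^{-1} = 1/2.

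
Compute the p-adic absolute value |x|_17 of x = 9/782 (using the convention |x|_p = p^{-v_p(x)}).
|9/782|_17 = 17

Step 1 — compute v_17(x) by factoring powers of 17 out of the numerator and denominator: v_17(9/782) = -1. Step 2 — apply |x|_p = p^{-v_p(x)} = 17^{1} = 17.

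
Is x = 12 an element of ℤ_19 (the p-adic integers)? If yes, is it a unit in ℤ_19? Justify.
x ∈ ℤ_19^× (unit); v_19(x) = 0

ℤ_19 = {x ∈ ℚ_19 : v_19(x) ≥ 0} and ℤ_19^× = {x ∈ ℤ_19 : v_19(x) = 0}. Here v_19(12) = v_19(num) − v_19(den) = 0; compare against these criteria.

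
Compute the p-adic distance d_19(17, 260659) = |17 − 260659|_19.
d_19(17, 260659) = 1/130321

Step 1 — x − y = 17 − 260659 = -260642. Step 2 — v_19(-260642) = 4 (factor: -260642 = −(19^4 · 2); the sign does not affect v_p). Step 3 — |x − y|_19 = 19^{-4} = 1/130321.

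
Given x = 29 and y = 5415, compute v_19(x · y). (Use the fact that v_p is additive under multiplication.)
v_19(157035) = 2

v_p(x) = 0 (factor: 29 = 19^0 · 29); v_p(y) = 2 (factor: 5415 = 19^2 · 15). Additivity: v_p(xy) = v_p(x) + v_p(y) = 0 + 2 = 2. (Direct check: xy = 157035 = 19^2 · (435).)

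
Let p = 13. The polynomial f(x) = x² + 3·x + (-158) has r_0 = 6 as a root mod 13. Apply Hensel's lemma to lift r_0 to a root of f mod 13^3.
r_2 = 565 (mod 2197)

Hensel: r_{i+1} = r_i − f(r_i)·(f′(r_i))^{-1} mod 13^{i+2}, f′(x) = 2x + 3. Iterate:
  r_0 = 6 (mod 13)
  r_1 = 58 (mod 169)
  r_2 = 565 (mod 2197)
Final: r = 565 satisfies f(r) ≡ 0 mod 13^3.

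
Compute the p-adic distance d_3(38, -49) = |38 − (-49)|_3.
d_3(38, -49) = 1/3

Step 1 — x − y = 38 − (-49) = 87. Step 2 — v_3(87) = 1 (factor: 87 = (3^1 · 29); the sign does not affect v_p). Step 3 — |x − y|_3 = 3^{-1} = 1/3.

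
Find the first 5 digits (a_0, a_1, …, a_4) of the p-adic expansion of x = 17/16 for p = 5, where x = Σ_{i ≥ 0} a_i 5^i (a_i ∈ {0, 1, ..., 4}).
(a_0, …, a_4) = (2, 2, 3, 4, 0)

v_5(17/16) = 0 (numerator and denominator both coprime to 5), so x ∈ ℤ_5^×. Compute digits iteratively via a_i = x_i mod 5, x_{i+1} = (x_i − a_i)/5, with x_0 = x:
  x_0 = 17/16;  a_0 = 2;  x_1 = (x_0 − 2)/5 = -3/16
  x_1 = -3/16;  a_1 = 2;  x_2 = (x_1 − 2)/5 = -7/16
  x_2 = -7/16;  a_2 = 3;  x_3 = (x_2 − 3)/5 = -11/16
  x_3 = -11/16;  a_3 = 4;  x_4 = (x_3 − 4)/5 = -15/16
  x_4 = -15/16;  a_4 = 0;  x_5 = (x_4 − 0)/5 = -3/16
Digits: (2, 2, 3, 4, 0).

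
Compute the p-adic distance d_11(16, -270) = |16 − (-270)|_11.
d_11(16, -270) = 1/11

Step 1 — x − y = 16 − (-270) = 286. Step 2 — v_11(286) = 1 (factor: 286 = (11^1 · 26); the sign does not affect v_p). Step 3 — |x − y|_11 = 11^{-1} = 1/11.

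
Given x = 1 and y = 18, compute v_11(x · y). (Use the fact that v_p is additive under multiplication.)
v_11(18) = 0

v_p(x) = 0 (factor: 1 = 11^0 · 1); v_p(y) = 0 (factor: 18 = 11^0 · 18). Additivity: v_p(xy) = v_p(x) + v_p(y) = 0 + 0 = 0. (Direct check: xy = 18 = 11^0 · (18).)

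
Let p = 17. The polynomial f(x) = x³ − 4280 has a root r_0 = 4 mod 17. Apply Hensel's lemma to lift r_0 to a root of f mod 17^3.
r_2 = 4475 (mod 4913)

Hensel: r_{i+1} = r_i − f(r_i)/f′(r_i) mod 17^{i+2}, where f′(x) = 3x². Iterate:
  r_0 = 4 (mod 17)
  r_1 = 140 (mod 289)
  r_2 = 4475 (mod 4913)
Final: r = 4475 with f(r) ≡ 0 mod 17^3.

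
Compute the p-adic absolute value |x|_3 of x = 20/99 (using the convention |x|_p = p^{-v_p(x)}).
|20/99|_3 = 9

Step 1 — compute v_3(x) by factoring powers of 3 out of the numerator and denominator: v_3(20/99) = -2. Step 2 — apply |x|_p = p^{-v_p(x)} = 3^{2} = 9.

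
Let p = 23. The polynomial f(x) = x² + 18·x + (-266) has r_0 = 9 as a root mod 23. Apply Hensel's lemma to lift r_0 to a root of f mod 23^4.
r_3 = 91894 (mod 279841)

Hensel: r_{i+1} = r_i − f(r_i)·(f′(r_i))^{-1} mod 23^{i+2}, f′(x) = 2x + 18. Iterate:
  r_0 = 9 (mod 23)
  r_1 = 377 (mod 529)
  r_2 = 6725 (mod 12167)
  r_3 = 91894 (mod 279841)
Final: r = 91894 satisfies f(r) ≡ 0 mod 23^4.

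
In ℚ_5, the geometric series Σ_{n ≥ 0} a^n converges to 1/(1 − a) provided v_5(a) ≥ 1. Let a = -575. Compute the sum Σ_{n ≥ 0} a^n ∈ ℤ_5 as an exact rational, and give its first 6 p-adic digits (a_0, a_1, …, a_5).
Σ a^n = 1/(1 − a) = 1/576;  first 6 digits = (1, 0, 2, 0, 3, 0)

v_5(a) = 2 ≥ 1, so the series converges in ℤ_5 to 1/(1 − a) = 1/(1 − (-575)) = 1/576. Expand this rational in ℤ_5: compute digits iteratively via d_i = x_i mod 5, x_{i+1} = (x_i − d_i)/5. The first 6 digits are (1, 0, 2, 0, 3, 0).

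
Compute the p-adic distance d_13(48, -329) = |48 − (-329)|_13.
d_13(48, -329) = 1/13

Step 1 — x − y = 48 − (-329) = 377. Step 2 — v_13(377) = 1 (factor: 377 = (13^1 · 29); the sign does not affect v_p). Step 3 — |x − y|_13 = 13^{-1} = 1/13.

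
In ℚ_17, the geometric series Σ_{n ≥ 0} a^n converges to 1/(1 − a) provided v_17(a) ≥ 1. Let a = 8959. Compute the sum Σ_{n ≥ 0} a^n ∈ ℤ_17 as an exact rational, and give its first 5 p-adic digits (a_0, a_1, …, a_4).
Σ a^n = 1/(1 − a) = -1/8958;  first 5 digits = (1, 0, 14, 1, 9)

v_17(a) = 2 ≥ 1, so the series converges in ℤ_17 to 1/(1 − a) = 1/(1 − 8959) = -1/8958. Expand this rational in ℤ_17: compute digits iteratively via d_i = x_i mod 17, x_{i+1} = (x_i − d_i)/17. The first 5 digits are (1, 0, 14, 1, 9).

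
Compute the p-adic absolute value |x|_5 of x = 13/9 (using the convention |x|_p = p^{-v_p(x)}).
|13/9|_5 = 1

Step 1 — compute v_5(x) by factoring powers of 5 out of the numerator and denominator: v_5(13/9) = 0. Step 2 — apply |x|_p = p^{-v_p(x)} = 5^{0} = 1.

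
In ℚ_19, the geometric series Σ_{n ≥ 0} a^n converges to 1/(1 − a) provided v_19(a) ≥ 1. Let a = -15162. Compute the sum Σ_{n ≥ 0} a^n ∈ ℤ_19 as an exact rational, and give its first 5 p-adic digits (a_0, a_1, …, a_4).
Σ a^n = 1/(1 − a) = 1/15163;  first 5 digits = (1, 0, 15, 16, 15)

v_19(a) = 2 ≥ 1, so the series converges in ℤ_19 to 1/(1 − a) = 1/(1 − (-15162)) = 1/15163. Expand this rational in ℤ_19: compute digits iteratively via d_i = x_i mod 19, x_{i+1} = (x_i − d_i)/19. The first 5 digits are (1, 0, 15, 16, 15).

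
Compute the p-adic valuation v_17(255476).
v_17(255476) = 3

v_17(n) is the largest exponent k such that 17^k divides n. Factor out: 255476 = 17^3 · 52. (Sign doesn't affect v_p.) So v_17(255476) = 3.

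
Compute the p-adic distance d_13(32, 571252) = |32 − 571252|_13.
d_13(32, 571252) = 1/28561

Step 1 — x − y = 32 − 571252 = -571220. Step 2 — v_13(-571220) = 4 (factor: -571220 = −(13^4 · 20); the sign does not affect v_p). Step 3 — |x − y|_13 = 13^{-4} = 1/28561.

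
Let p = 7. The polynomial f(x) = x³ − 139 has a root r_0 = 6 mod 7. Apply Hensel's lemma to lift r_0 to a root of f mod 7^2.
r_1 = 13 (mod 49)

Hensel: r_{i+1} = r_i − f(r_i)/f′(r_i) mod 7^{i+2}, where f′(x) = 3x². Iterate:
  r_0 = 6 (mod 7)
  r_1 = 13 (mod 49)
Final: r = 13 with f(r) ≡ 0 mod 7^2.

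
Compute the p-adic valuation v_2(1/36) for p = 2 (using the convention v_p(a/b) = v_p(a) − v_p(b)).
v_2(1/36) = -2

Factor powers of 2 from the numerator and denominator of the reduced fraction: 1 = 2^0 · 1 and 36 = 2^2 · 9. Apply v_p(a/b) = v_p(a) − v_p(b): v_2(1/36) = 0 − 2 = -2.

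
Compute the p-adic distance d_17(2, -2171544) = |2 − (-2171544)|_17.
d_17(2, -2171544) = 1/83521

Step 1 — x − y = 2 − (-2171544) = 2171546. Step 2 — v_17(2171546) = 4 (factor: 2171546 = (17^4 · 26); the sign does not affect v_p). Step 3 — |x − y|_17 = 17^{-4} = 1/83521.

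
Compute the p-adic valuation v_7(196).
v_7(196) = 2

v_7(n) is the largest exponent k such that 7^k divides n. Factor out: 196 = 7^2 · 4. (Sign doesn't affect v_p.) So v_7(196) = 2.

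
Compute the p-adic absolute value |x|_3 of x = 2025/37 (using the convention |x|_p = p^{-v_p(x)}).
|2025/37|_3 = 1/81

Step 1 — compute v_3(x) by factoring powers of 3 out of the numerator and denominator: v_3(2025/37) = 4. Step 2 — apply |x|_p = p^{-v_p(x)} = 3^{-4} = 1/81.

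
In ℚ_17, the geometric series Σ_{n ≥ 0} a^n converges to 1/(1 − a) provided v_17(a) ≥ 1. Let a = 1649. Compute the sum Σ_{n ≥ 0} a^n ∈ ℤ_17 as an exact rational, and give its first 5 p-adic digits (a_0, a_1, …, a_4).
Σ a^n = 1/(1 − a) = -1/1648;  first 5 digits = (1, 12, 13, 3, 12)

v_17(a) = 1 ≥ 1, so the series converges in ℤ_17 to 1/(1 − a) = 1/(1 − 1649) = -1/1648. Expand this rational in ℤ_17: compute digits iteratively via d_i = x_i mod 17, x_{i+1} = (x_i − d_i)/17. The first 5 digits are (1, 12, 13, 3, 12).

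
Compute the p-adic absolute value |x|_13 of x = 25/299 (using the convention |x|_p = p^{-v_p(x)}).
|25/299|_13 = 13

Step 1 — compute v_13(x) by factoring powers of 13 out of the numerator and denominator: v_13(25/299) = -1. Step 2 — apply |x|_p = p^{-v_p(x)} = 13^{1} = 13.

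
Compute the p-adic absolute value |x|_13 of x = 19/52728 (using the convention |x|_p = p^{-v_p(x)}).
|19/52728|_13 = 2197

Step 1 — compute v_13(x) by factoring powers of 13 out of the numerator and denominator: v_13(19/52728) = -3. Step 2 — apply |x|_p = p^{-v_p(x)} = 13^{3} = 2197.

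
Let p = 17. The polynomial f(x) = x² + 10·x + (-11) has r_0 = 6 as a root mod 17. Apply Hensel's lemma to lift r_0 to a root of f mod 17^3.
r_2 = 4902 (mod 4913)

Hensel: r_{i+1} = r_i − f(r_i)·(f′(r_i))^{-1} mod 17^{i+2}, f′(x) = 2x + 10. Iterate:
  r_0 = 6 (mod 17)
  r_1 = 278 (mod 289)
  r_2 = 4902 (mod 4913)
Final: r = 4902 satisfies f(r) ≡ 0 mod 17^3.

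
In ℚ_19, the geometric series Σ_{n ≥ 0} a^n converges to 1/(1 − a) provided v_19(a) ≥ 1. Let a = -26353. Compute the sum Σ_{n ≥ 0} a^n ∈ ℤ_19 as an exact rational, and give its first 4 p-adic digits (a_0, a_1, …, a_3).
Σ a^n = 1/(1 − a) = 1/26354;  first 4 digits = (1, 0, 3, 15)

v_19(a) = 2 ≥ 1, so the series converges in ℤ_19 to 1/(1 − a) = 1/(1 − (-26353)) = 1/26354. Expand this rational in ℤ_19: compute digits iteratively via d_i = x_i mod 19, x_{i+1} = (x_i − d_i)/19. The first 4 digits are (1, 0, 3, 15).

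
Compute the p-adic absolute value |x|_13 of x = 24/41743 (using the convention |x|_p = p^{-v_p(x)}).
|24/41743|_13 = 2197

Step 1 — compute v_13(x) by factoring powers of 13 out of the numerator and denominator: v_13(24/41743) = -3. Step 2 — apply |x|_p = p^{-v_p(x)} = 13^{3} = 2197.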